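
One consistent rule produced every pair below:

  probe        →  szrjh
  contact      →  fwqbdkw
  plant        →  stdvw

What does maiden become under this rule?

pillhv

Shifts by position in probe: pos 0: p→s (+3), pos 1: r→z (+8), pos 2: o→r (+3), pos 3: b→j (+8) — repeating every 2. It's a Vigenère-style cipher with numeric key [3,8]: position i shifts by key[i mod 2].
For maiden: m+3=p, a+8=i, i+3=l, d+8=l, e+3=h, n+8=v.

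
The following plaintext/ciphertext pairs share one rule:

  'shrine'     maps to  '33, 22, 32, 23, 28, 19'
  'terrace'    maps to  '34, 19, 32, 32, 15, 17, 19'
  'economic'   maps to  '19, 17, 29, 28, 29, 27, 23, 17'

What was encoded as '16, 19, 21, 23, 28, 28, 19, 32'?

The number is (letter's place in the alphabet, a=1) + 14.
Decoding 16, 19, 21, 23, 28, 28, 19, 32: 16→(16−14)÷1=2=b, 19→(19−14)÷1=5=e, 21→(21−14)÷1=7=g, 23→(23−14)÷1=9=i, 28→(28−14)÷1=14=n, 28→(28−14)÷1=14=n, 19→(19−14)÷1=5=e, 32→(32−14)÷1=18=r.

beginner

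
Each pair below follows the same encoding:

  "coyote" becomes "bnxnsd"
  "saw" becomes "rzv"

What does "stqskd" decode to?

Compare letters: c→b is +25, o→n is +25, y→x is +25 — a constant shift. It's a constant shift of +25 (ROT25).
Reversing it on stqskd: s−25=t, t−25=u, q−25=r, s−25=t, k−25=l, d−25=e.

turtle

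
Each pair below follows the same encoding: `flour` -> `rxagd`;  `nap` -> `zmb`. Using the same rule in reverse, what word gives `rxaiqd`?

Compare letters: f→r is +12, l→x is +12, o→a is +12 — a constant shift. Every letter moves 12 places later in the alphabet, wrapping around z→a.
Undoing it on rxaiqd: r−12=f, x−12=l, a−12=o, i−12=w, q−12=e, d−12=r.

flower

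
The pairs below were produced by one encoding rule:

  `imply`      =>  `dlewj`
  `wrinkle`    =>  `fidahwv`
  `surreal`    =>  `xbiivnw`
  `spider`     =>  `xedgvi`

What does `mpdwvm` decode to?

This is an affine cipher: with a=0,…,z=25, each position x becomes (15x+13) mod 26.
Undoing it on mpdwvm: m(12)→7·(12−13)≡19=t; p(15)→7·(15−13)≡14=o; d(3)→7·(3−13)≡8=i; w(22)→7·(22−13)≡11=l; v(21)→7·(21−13)≡4=e; m(12)→7·(12−13)≡19=t (all mod 26).

toilet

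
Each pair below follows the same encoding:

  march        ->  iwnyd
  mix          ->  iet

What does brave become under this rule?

It's a constant shift of +22 (ROT22).
Applying it to brave: b+22=x, r+22=n, a+22=w, v+22=r, e+22=a.

xnwra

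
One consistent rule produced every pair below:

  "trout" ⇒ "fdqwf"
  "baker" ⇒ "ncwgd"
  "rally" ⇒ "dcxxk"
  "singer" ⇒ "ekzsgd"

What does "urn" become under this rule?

wdz

The shift depends on letter class: consonant t→f is +12, but vowel o→q is +2. Vowels shift forward by 2 and consonants shift forward by 12.
For urn: u(vowel)+2=w, r(cons)+12=d, n(cons)+12=z.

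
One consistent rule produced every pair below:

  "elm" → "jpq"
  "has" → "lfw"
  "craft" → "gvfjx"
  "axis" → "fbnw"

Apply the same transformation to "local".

The shift depends on letter class: consonant l→p is +4, but vowel e→j is +5. The rule splits by letter class: vowels +5, consonants +4.
Applying it to local: l(cons)+4=p, o(vowel)+5=t, c(cons)+4=g, a(vowel)+5=f, l(cons)+4=p.

ptgfp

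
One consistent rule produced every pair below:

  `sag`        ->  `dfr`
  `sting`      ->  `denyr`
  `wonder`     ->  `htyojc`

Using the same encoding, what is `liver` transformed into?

The shift depends on letter class: consonant s→d is +11, but vowel a→f is +5. Vowels shift forward by 5 and consonants shift forward by 11.
For liver: l(cons)+11=w, i(vowel)+5=n, v(cons)+11=g, e(vowel)+5=j, r(cons)+11=c.

wngjc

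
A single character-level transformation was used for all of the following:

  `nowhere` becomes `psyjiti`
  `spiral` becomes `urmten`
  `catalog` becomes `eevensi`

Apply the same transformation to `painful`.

The shift depends on letter class: consonant n→p is +2, but vowel o→s is +4. Two shifts are in play — +4 for a/e/i/o/u, +2 for every other letter.
On painful: p(cons)+2=r, a(vowel)+4=e, i(vowel)+4=m, n(cons)+2=p, f(cons)+2=h, u(vowel)+4=y, l(cons)+2=n.

remphyn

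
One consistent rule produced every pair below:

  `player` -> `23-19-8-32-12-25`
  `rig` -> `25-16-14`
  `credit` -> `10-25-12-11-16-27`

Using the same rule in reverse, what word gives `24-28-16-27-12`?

Letters become their 1-based position plus 7 (so a→8, b→9, …).
Undoing it on 24-28-16-27-12: 24→(24−7)÷1=17=q, 28→(28−7)÷1=21=u, 16→(16−7)÷1=9=i, 27→(27−7)÷1=20=t, 12→(12−7)÷1=5=e.

quite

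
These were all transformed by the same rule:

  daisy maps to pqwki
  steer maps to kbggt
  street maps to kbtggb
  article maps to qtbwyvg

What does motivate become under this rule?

d(3)→p(15) and a(0)→q(16) fit y≡17x+16 (mod 26); the inverse of 17 mod 26 is 23. Each letter's alphabet position (a=0..z=25) is mapped through 17·x+16 mod 26 — an affine cipher.
On motivate: m(12)→17·12+16≡12=m; o(14)→17·14+16≡20=u; t(19)→17·19+16≡1=b; i(8)→17·8+16≡22=w; v(21)→17·21+16≡9=j; a(0)→17·0+16≡16=q; t(19)→17·19+16≡1=b; e(4)→17·4+16≡6=g (all mod 26).

mubwjqbg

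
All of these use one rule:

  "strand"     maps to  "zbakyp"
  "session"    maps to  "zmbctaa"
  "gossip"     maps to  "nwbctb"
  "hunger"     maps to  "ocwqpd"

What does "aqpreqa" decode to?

tighten

In strand: s→z is +7, t→b is +8, r→a is +9, a→k is +10 — the shift increases by 1 each position. The shift increases by 1 at each position, starting from +7: 7, 8, 9, ….
Undoing it on aqpreqa: a−7=t, q−8=i, p−9=g, r−10=h, e−11=t, q−12=e, a−13=n.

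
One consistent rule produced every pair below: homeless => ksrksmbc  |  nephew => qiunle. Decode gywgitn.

durable

Letter i (0-indexed) is shifted by i+3, so successive shifts are 3, 4, 5, ….
Reversing it on gywgitn: g−3=d, y−4=u, w−5=r, g−6=a, i−7=b, t−8=l, n−9=e.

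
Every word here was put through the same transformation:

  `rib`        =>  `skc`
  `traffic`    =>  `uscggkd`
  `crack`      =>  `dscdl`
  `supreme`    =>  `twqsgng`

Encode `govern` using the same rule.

The shift depends on letter class: consonant r→s is +1, but vowel i→k is +2. Vowels shift forward by 2 and consonants shift forward by 1.
For govern: g(cons)+1=h, o(vowel)+2=q, v(cons)+1=w, e(vowel)+2=g, r(cons)+1=s, n(cons)+1=o.

hqwgso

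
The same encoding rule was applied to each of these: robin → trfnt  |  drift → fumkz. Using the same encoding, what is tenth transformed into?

The shift increases by 1 at each position, starting from +2: 2, 3, 4, ….
Applying it to tenth: t+2=v, e+3=h, n+4=r, t+5=y, h+6=n.

vhryn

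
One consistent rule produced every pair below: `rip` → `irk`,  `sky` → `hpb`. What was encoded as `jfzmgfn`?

Each pair mirrors across the alphabet (r↔i, i↔r, p↔k): positions sum to 25. Each letter is replaced by its mirror in the alphabet: a↔z, b↔y, c↔x, and so on (the Atbash cipher).
Undoing it on jfzmgfn: j↔q, f↔u, z↔a, m↔n, g↔t, f↔u, n↔m.

quantum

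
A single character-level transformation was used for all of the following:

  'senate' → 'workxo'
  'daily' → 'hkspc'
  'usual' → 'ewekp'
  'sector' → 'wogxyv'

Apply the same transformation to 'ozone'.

The shift depends on letter class: consonant s→w is +4, but vowel e→o is +10. Two shifts are in play — +10 for a/e/i/o/u, +4 for every other letter.
Applying it to ozone: o(vowel)+10=y, z(cons)+4=d, o(vowel)+10=y, n(cons)+4=r, e(vowel)+10=o.

ydyro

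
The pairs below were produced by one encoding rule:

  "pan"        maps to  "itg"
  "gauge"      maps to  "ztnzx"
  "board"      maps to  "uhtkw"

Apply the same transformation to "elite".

xebmx

Every letter moves 19 places later in the alphabet, wrapping around z→a.
Applying it to elite: e+19=x, l+19=e, i+19=b, t+19=m, e+19=x.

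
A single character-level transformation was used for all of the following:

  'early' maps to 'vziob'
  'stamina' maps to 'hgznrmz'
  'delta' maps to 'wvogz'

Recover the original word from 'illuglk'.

rooftop

Each pair mirrors across the alphabet (e↔v, a↔z, r↔i): positions sum to 25. This is the alphabet-reversal cipher (Atbash): a becomes z, b becomes y, etc.
Reversing it on illuglk: i↔r, l↔o, l↔o, u↔f, g↔t, l↔o, k↔p.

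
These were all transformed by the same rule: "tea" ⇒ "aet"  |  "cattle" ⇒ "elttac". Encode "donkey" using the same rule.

It's just the letters in reverse order.
On donkey: reverse → yeknod.

yeknod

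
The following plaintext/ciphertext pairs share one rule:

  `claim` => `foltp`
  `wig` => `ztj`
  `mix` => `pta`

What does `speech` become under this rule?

The shift depends on letter class: consonant c→f is +3, but vowel a→l is +11. Two shifts are in play — +11 for a/e/i/o/u, +3 for every other letter.
Applying it to speech: s(cons)+3=v, p(cons)+3=s, e(vowel)+11=p, e(vowel)+11=p, c(cons)+3=f, h(cons)+3=k.

vsppfk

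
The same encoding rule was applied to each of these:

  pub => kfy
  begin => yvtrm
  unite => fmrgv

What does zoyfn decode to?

Each pair mirrors across the alphabet (p↔k, u↔f, b↔y): positions sum to 25. Each letter is replaced by its mirror in the alphabet: a↔z, b↔y, c↔x, and so on (the Atbash cipher).
Reversing it on zoyfn: z↔a, o↔l, y↔b, f↔u, n↔m.

album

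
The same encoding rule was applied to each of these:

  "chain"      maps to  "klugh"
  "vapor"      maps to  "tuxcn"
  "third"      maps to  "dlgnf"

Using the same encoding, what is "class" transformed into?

kruii

c(2)→k(10) and h(7)→l(11) fit y≡21x+20 (mod 26); the inverse of 21 mod 26 is 5. Each letter's alphabet position (a=0..z=25) is mapped through 21·x+20 mod 26 — an affine cipher.
On class: c(2)→21·2+20≡10=k; l(11)→21·11+20≡17=r; a(0)→21·0+20≡20=u; s(18)→21·18+20≡8=i; s(18)→21·18+20≡8=i (all mod 26).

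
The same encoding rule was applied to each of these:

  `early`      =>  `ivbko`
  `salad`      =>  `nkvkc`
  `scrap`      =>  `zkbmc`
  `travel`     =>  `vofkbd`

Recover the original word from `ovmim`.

The output letters match the input read backwards, each shifted +10: early reversed is ylrae. Two steps: reverse the string, then apply a Caesar shift of +10.
Decoding ovmim: shift back: o−10=e, v−10=l, m−10=c, i−10=y, m−10=c → elcyc; then reverse → cycle.

cycle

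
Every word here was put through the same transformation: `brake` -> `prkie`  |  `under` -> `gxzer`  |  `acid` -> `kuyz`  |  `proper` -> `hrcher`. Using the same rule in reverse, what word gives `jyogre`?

Treating letters as 0–25, the rule is x ↦ 5x + 10 (mod 26).
Decoding jyogre: j(9)→21·(9−10)≡5=f; y(24)→21·(24−10)≡8=i; o(14)→21·(14−10)≡6=g; g(6)→21·(6−10)≡20=u; r(17)→21·(17−10)≡17=r; e(4)→21·(4−10)≡4=e (all mod 26).

figure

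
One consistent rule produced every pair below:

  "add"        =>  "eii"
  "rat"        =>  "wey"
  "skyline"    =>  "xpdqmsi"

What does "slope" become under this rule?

xqsui

The shift depends on letter class: consonant d→i is +5, but vowel a→e is +4. Vowels shift forward by 4 and consonants shift forward by 5.
On slope: s(cons)+5=x, l(cons)+5=q, o(vowel)+4=s, p(cons)+5=u, e(vowel)+4=i.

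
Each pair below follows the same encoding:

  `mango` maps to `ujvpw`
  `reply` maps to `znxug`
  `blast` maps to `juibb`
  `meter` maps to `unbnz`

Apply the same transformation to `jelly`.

rntug

Shifts by position in mango: pos 0: m→u (+8), pos 1: a→j (+9), pos 2: n→v (+8), pos 3: g→p (+9) — repeating every 2. It's a Vigenère-style cipher with numeric key [8,9]: position i shifts by key[i mod 2].
On jelly: j+8=r, e+9=n, l+8=t, l+9=u, y+8=g.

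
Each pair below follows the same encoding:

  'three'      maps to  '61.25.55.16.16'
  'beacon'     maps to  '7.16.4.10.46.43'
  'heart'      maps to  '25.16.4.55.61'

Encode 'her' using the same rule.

With a=1..z=26, the number is 3·pos + 1.
On her: h=8→25, e=5→16, r=18→55.

25.16.55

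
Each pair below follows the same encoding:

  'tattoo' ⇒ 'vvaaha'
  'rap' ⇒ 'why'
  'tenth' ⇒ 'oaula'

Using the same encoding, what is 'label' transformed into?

slihs

The output letters match the input read backwards, each shifted +7: tattoo reversed is oottat. Read the word backwards and shift each letter +7.
On label: reverse → lebal; then shift: l+7=s, e+7=l, b+7=i, a+7=h, l+7=s.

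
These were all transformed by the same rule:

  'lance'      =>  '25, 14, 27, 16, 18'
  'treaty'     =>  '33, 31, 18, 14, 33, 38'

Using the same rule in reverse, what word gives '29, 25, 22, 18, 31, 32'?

l is letter #12 and maps to 25: an offset of 13. Each letter is replaced by its alphabet position (a=1..z=26) + 13.
Decoding 29, 25, 22, 18, 31, 32: 29→(29−13)÷1=16=p, 25→(25−13)÷1=12=l, 22→(22−13)÷1=9=i, 18→(18−13)÷1=5=e, 31→(31−13)÷1=18=r, 32→(32−13)÷1=19=s.

pliers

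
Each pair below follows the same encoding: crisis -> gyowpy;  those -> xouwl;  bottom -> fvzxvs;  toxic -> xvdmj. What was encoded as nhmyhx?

jaguar

The shifts repeat in a cycle of length 3: positions 0,1,… shift by +4, +7, +6, then the pattern repeats.
Undoing it on nhmyhx: n−4=j, h−7=a, m−6=g, y−4=u, h−7=a, x−6=r.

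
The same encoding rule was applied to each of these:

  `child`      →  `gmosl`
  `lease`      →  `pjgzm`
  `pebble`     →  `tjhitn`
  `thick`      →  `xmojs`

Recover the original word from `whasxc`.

sculpt

In child: c→g is +4, h→m is +5, i→o is +6, l→s is +7 — the shift increases by 1 each position. The shift increases by 1 at each position, starting from +4: 4, 5, 6, ….
Reversing it on whasxc: w−4=s, h−5=c, a−6=u, s−7=l, x−8=p, c−9=t.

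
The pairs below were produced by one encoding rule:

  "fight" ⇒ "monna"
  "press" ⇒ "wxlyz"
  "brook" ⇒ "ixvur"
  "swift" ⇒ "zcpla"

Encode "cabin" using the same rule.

jgiou

Shifts by position in fight: pos 0: f→m (+7), pos 1: i→o (+6), pos 2: g→n (+7), pos 3: h→n (+6) — repeating every 2. A repeating key of period 2 is used — shifts +7, +6 over and over.
On cabin: c+7=j, a+6=g, b+7=i, i+6=o, n+7=u.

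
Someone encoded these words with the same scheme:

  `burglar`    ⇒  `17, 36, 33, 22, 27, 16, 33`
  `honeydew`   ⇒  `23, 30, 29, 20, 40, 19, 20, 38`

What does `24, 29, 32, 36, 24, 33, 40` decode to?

inquiry

b is letter #2 and maps to 17: an offset of 15. Each letter is replaced by its alphabet position (a=1..z=26) + 15.
Reversing it on 24, 29, 32, 36, 24, 33, 40: 24→(24−15)÷1=9=i, 29→(29−15)÷1=14=n, 32→(32−15)÷1=17=q, 36→(36−15)÷1=21=u, 24→(24−15)÷1=9=i, 33→(33−15)÷1=18=r, 40→(40−15)÷1=25=y.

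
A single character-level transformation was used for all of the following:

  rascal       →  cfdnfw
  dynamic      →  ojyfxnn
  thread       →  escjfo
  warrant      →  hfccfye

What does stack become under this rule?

The shift depends on letter class: consonant r→c is +11, but vowel a→f is +5. Two shifts are in play — +5 for a/e/i/o/u, +11 for every other letter.
On stack: s(cons)+11=d, t(cons)+11=e, a(vowel)+5=f, c(cons)+11=n, k(cons)+11=v.

defnv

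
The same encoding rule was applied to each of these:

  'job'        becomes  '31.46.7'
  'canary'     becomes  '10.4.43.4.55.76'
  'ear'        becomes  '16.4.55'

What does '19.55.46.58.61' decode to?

frost

j(#10)→31 and o(#15)→46: differences scale by 3, so n = 3·pos + 1. Each letter becomes 3×(its alphabet position, a=1..z=26) + 1.
Undoing it on 19.55.46.58.61: 19→(19−1)÷3=6=f, 55→(55−1)÷3=18=r, 46→(46−1)÷3=15=o, 58→(58−1)÷3=19=s, 61→(61−1)÷3=20=t.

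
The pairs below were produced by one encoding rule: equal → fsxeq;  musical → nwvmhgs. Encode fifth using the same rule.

In equal: e→f is +1, q→s is +2, u→x is +3, a→e is +4 — the shift increases by 1 each position. The shift increases by 1 at each position, starting from +1: 1, 2, 3, ….
On fifth: f+1=g, i+2=k, f+3=i, t+4=x, h+5=m.

gkixm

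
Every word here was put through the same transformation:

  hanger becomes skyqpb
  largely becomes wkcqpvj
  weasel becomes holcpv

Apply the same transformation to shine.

drtxp

Shifts by position in hanger: pos 0: h→s (+11), pos 1: a→k (+10), pos 2: n→y (+11), pos 3: g→q (+10) — repeating every 2. The shifts repeat in a cycle of length 2: positions 0,1,… shift by +11, +10, then the pattern repeats.
On shine: s+11=d, h+10=r, i+11=t, n+10=x, e+11=p.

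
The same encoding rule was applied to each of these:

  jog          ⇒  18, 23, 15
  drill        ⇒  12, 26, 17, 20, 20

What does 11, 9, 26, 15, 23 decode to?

j is letter #10 and maps to 18: an offset of 8. Letters become their 1-based position plus 8 (so a→9, b→10, …).
Decoding 11, 9, 26, 15, 23: 11→(11−8)÷1=3=c, 9→(9−8)÷1=1=a, 26→(26−8)÷1=18=r, 15→(15−8)÷1=7=g, 23→(23−8)÷1=15=o.

cargo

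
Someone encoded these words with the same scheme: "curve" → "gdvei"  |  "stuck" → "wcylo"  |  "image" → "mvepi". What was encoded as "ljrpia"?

Shifts by position in curve: pos 0: c→g (+4), pos 1: u→d (+9), pos 2: r→v (+4), pos 3: v→e (+9) — repeating every 2. A repeating key of period 2 is used — shifts +4, +9 over and over.
Decoding ljrpia: l−4=h, j−9=a, r−4=n, p−9=g, i−4=e, a−9=r.

hanger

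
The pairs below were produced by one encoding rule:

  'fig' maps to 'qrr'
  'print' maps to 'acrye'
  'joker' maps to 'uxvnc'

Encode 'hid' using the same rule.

The shift depends on letter class: consonant f→q is +11, but vowel i→r is +9. Vowels shift forward by 9 and consonants shift forward by 11.
On hid: h(cons)+11=s, i(vowel)+9=r, d(cons)+11=o.

sro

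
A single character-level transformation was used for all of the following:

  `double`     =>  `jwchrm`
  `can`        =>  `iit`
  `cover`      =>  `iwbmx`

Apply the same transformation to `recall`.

The shift depends on letter class: consonant d→j is +6, but vowel o→w is +8. Vowels shift forward by 8 and consonants shift forward by 6.
On recall: r(cons)+6=x, e(vowel)+8=m, c(cons)+6=i, a(vowel)+8=i, l(cons)+6=r, l(cons)+6=r.

xmiirr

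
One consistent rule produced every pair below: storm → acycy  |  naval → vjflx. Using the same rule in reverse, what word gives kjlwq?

In storm: s→a is +8, t→c is +9, o→y is +10, r→c is +11 — the shift increases by 1 each position. Each letter shifts forward by (position + 8), i.e. 8, 9, 10, … — the shift grows by one for each successive letter.
Undoing it on kjlwq: k−8=c, j−9=a, l−10=b, w−11=l, q−12=e.

cable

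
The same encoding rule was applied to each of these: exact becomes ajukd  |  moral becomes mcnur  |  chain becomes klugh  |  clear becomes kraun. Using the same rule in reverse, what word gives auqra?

eagle

e(4)→a(0) and x(23)→j(9) fit y≡21x+20 (mod 26); the inverse of 21 mod 26 is 5. Treating letters as 0–25, the rule is x ↦ 21x + 20 (mod 26).
Undoing it on auqra: a(0)→5·(0−20)≡4=e; u(20)→5·(20−20)≡0=a; q(16)→5·(16−20)≡6=g; r(17)→5·(17−20)≡11=l; a(0)→5·(0−20)≡4=e (all mod 26).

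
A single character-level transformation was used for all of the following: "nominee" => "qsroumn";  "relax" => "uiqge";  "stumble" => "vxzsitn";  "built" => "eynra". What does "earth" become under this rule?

hewzo

In nominee: n→q is +3, o→s is +4, m→r is +5, i→o is +6 — the shift increases by 1 each position. Each letter shifts forward by (position + 3), i.e. 3, 4, 5, … — the shift grows by one for each successive letter.
For earth: e+3=h, a+4=e, r+5=w, t+6=z, h+7=o.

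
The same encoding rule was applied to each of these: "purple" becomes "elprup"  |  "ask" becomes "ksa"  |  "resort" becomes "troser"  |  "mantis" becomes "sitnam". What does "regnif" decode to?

finger

The word is simply reversed.
Reversing it on regnif: then reverse → finger.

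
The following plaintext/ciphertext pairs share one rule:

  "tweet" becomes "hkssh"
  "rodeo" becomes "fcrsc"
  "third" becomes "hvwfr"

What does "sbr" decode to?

end

Compare letters: t→h is +14, w→k is +14, e→s is +14 — a constant shift. Each letter is shifted forward by 14 in the alphabet (a Caesar shift of +14).
Reversing it on sbr: s−14=e, b−14=n, r−14=d.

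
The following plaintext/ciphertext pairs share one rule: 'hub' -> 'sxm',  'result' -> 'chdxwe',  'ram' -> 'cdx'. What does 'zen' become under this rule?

khy

The shift depends on letter class: consonant h→s is +11, but vowel u→x is +3. Two shifts are in play — +3 for a/e/i/o/u, +11 for every other letter.
Applying it to zen: z(cons)+11=k, e(vowel)+3=h, n(cons)+11=y.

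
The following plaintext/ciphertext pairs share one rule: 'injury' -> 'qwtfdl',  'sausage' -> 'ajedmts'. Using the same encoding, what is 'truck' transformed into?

In injury: i→q is +8, n→w is +9, j→t is +10, u→f is +11 — the shift increases by 1 each position. Letter i (0-indexed) is shifted by i+8, so successive shifts are 8, 9, 10, ….
For truck: t+8=b, r+9=a, u+10=e, c+11=n, k+12=w.

baenw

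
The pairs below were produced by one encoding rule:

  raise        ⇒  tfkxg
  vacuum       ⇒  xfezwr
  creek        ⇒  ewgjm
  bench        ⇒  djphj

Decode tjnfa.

relay

It's a Vigenère-style cipher with numeric key [2,5]: position i shifts by key[i mod 2].
Undoing it on tjnfa: t−2=r, j−5=e, n−2=l, f−5=a, a−2=y.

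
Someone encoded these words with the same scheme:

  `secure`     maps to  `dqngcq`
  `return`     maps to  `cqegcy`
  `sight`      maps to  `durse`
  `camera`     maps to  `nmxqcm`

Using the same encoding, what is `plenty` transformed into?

The shift depends on letter class: consonant s→d is +11, but vowel e→q is +12. Vowels shift forward by 12 and consonants shift forward by 11.
On plenty: p(cons)+11=a, l(cons)+11=w, e(vowel)+12=q, n(cons)+11=y, t(cons)+11=e, y(cons)+11=j.

awqyej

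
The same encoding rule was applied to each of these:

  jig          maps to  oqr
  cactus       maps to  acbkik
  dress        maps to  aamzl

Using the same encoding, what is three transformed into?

The output letters match the input read backwards, each shifted +8: jig reversed is gij. Two steps: reverse the string, then apply a Caesar shift of +8.
For three: reverse → eerht; then shift: e+8=m, e+8=m, r+8=z, h+8=p, t+8=b.

mmzpb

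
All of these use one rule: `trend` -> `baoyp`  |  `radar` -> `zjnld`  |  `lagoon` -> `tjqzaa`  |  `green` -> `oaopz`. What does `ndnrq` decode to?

In trend: t→b is +8, r→a is +9, e→o is +10, n→y is +11 — the shift increases by 1 each position. Letter i (0-indexed) is shifted by i+8, so successive shifts are 8, 9, 10, ….
Undoing it on ndnrq: n−8=f, d−9=u, n−10=d, r−11=g, q−12=e.

fudge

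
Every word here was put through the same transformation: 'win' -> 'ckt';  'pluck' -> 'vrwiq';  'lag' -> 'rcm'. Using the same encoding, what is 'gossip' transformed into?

The shift depends on letter class: consonant w→c is +6, but vowel i→k is +2. The rule splits by letter class: vowels +2, consonants +6.
On gossip: g(cons)+6=m, o(vowel)+2=q, s(cons)+6=y, s(cons)+6=y, i(vowel)+2=k, p(cons)+6=v.

mqyykv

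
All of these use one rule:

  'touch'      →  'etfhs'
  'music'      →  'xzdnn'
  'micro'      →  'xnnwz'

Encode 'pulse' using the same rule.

azwxp

Shifts by position in touch: pos 0: t→e (+11), pos 1: o→t (+5), pos 2: u→f (+11), pos 3: c→h (+5) — repeating every 2. A repeating key of period 2 is used — shifts +11, +5 over and over.
For pulse: p+11=a, u+5=z, l+11=w, s+5=x, e+11=p.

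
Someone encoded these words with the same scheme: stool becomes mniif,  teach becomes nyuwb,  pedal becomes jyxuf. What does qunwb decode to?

Compare letters: s→m is +20, t→n is +20, o→i is +20 — a constant shift. Each letter is shifted forward by 20 in the alphabet (a Caesar shift of +20).
Undoing it on qunwb: q−20=w, u−20=a, n−20=t, w−20=c, b−20=h.

watch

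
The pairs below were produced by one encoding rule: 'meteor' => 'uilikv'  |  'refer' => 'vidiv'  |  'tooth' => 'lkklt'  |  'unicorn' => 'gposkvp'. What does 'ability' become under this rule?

cxozolm

m(12)→u(20) and e(4)→i(8) fit y≡21x+2 (mod 26); the inverse of 21 mod 26 is 5. Treating letters as 0–25, the rule is x ↦ 21x + 2 (mod 26).
On ability: a(0)→21·0+2≡2=c; b(1)→21·1+2≡23=x; i(8)→21·8+2≡14=o; l(11)→21·11+2≡25=z; i(8)→21·8+2≡14=o; t(19)→21·19+2≡11=l; y(24)→21·24+2≡12=m (all mod 26).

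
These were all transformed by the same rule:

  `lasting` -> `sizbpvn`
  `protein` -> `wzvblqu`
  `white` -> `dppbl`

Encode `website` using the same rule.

Shifts by position in lasting: pos 0: l→s (+7), pos 1: a→i (+8), pos 2: s→z (+7), pos 3: t→b (+8) — repeating every 2. The shifts repeat in a cycle of length 2: positions 0,1,… shift by +7, +8, then the pattern repeats.
Applying it to website: w+7=d, e+8=m, b+7=i, s+8=a, i+7=p, t+8=b, e+7=l.

dmiapbl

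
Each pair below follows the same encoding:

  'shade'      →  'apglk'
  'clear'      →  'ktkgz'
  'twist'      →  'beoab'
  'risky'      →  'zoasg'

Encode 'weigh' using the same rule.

ekoop

The shift depends on letter class: consonant s→a is +8, but vowel a→g is +6. Two shifts are in play — +6 for a/e/i/o/u, +8 for every other letter.
For weigh: w(cons)+8=e, e(vowel)+6=k, i(vowel)+6=o, g(cons)+8=o, h(cons)+8=p.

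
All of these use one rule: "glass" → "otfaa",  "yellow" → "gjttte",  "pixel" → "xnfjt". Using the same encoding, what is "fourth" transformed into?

ntzzbp

Vowels shift forward by 5 and consonants shift forward by 8.
On fourth: f(cons)+8=n, o(vowel)+5=t, u(vowel)+5=z, r(cons)+8=z, t(cons)+8=b, h(cons)+8=p.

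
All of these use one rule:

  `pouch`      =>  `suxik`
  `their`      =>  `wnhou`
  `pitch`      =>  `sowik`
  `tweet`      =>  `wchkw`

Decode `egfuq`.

Shifts by position in pouch: pos 0: p→s (+3), pos 1: o→u (+6), pos 2: u→x (+3), pos 3: c→i (+6) — repeating every 2. The shifts repeat in a cycle of length 2: positions 0,1,… shift by +3, +6, then the pattern repeats.
Undoing it on egfuq: e−3=b, g−6=a, f−3=c, u−6=o, q−3=n.

bacon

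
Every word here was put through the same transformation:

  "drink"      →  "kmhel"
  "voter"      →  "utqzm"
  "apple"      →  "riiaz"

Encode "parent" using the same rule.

Treating letters as 0–25, the rule is x ↦ 15x + 17 (mod 26).
On parent: p(15)→15·15+17≡8=i; a(0)→15·0+17≡17=r; r(17)→15·17+17≡12=m; e(4)→15·4+17≡25=z; n(13)→15·13+17≡4=e; t(19)→15·19+17≡16=q (all mod 26).

irmzeq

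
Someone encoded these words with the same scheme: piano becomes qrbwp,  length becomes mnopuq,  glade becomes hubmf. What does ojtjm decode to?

The shifts repeat in a cycle of length 2: positions 0,1,… shift by +1, +9, then the pattern repeats.
Undoing it on ojtjm: o−1=n, j−9=a, t−1=s, j−9=a, m−1=l.

nasal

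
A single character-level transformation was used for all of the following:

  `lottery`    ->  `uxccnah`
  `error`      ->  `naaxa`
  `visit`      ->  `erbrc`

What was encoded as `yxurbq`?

polish

Each letter is shifted forward by 9 in the alphabet (a Caesar shift of +9).
Undoing it on yxurbq: y−9=p, x−9=o, u−9=l, r−9=i, b−9=s, q−9=h.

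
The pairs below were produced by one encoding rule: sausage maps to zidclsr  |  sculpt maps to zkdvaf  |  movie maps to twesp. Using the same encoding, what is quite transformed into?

xcrdp

In sausage: s→z is +7, a→i is +8, u→d is +9, s→c is +10 — the shift increases by 1 each position. The shift increases by 1 at each position, starting from +7: 7, 8, 9, ….
For quite: q+7=x, u+8=c, i+9=r, t+10=d, e+11=p.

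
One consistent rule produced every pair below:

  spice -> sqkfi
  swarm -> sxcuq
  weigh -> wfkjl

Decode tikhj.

In spice: s→s is +0, p→q is +1, i→k is +2, c→f is +3 — the shift increases by 1 each position. Letter i (0-indexed) is shifted by i+0, so successive shifts are 0, 1, 2, ….
Decoding tikhj: t−0=t, i−1=h, k−2=i, h−3=e, j−4=f.

thief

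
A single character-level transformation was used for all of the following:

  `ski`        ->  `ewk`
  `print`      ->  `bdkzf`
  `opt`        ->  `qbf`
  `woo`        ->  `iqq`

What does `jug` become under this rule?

vws

The shift depends on letter class: consonant s→e is +12, but vowel i→k is +2. Vowels shift forward by 2 and consonants shift forward by 12.
On jug: j(cons)+12=v, u(vowel)+2=w, g(cons)+12=s.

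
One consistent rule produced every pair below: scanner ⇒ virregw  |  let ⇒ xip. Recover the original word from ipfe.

The output letters match the input read backwards, each shifted +4: scanner reversed is rennacs. Two steps: reverse the string, then apply a Caesar shift of +4.
Decoding ipfe: shift back: i−4=e, p−4=l, f−4=b, e−4=a → elba; then reverse → able.

able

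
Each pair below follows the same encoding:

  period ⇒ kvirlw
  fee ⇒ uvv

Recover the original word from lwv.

ode

Each pair mirrors across the alphabet (p↔k, e↔v, r↔i): positions sum to 25. Each letter is replaced by its mirror in the alphabet: a↔z, b↔y, c↔x, and so on (the Atbash cipher).
Decoding lwv: l↔o, w↔d, v↔e.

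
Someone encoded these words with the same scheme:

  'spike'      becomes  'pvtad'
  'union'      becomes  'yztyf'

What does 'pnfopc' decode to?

The output letters match the input read backwards, each shifted +11: spike reversed is ekips. Two steps: reverse the string, then apply a Caesar shift of +11.
Undoing it on pnfopc: shift back: p−11=e, n−11=c, f−11=u, o−11=d, p−11=e, c−11=r → ecuder; then reverse → reduce.

reduce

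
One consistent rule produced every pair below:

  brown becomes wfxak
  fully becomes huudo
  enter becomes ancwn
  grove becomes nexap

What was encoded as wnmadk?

The output letters match the input read backwards, each shifted +9: brown reversed is nworb. Two steps: reverse the string, then apply a Caesar shift of +9.
Reversing it on wnmadk: shift back: w−9=n, n−9=e, m−9=d, a−9=r, d−9=u, k−9=b → nedrub; then reverse → burden.

burden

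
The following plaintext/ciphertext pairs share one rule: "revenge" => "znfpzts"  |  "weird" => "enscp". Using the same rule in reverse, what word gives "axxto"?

sonic

Letter i (0-indexed) is shifted by i+8, so successive shifts are 8, 9, 10, ….
Reversing it on axxto: a−8=s, x−9=o, x−10=n, t−11=i, o−12=c.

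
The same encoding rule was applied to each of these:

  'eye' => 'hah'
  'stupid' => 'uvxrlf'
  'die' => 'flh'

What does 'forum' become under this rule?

hrtxo

The rule splits by letter class: vowels +3, consonants +2.
Applying it to forum: f(cons)+2=h, o(vowel)+3=r, r(cons)+2=t, u(vowel)+3=x, m(cons)+2=o.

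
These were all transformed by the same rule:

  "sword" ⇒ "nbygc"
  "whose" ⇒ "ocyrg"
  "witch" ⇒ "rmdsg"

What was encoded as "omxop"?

fence

The output letters match the input read backwards, each shifted +10: sword reversed is drows. The word is reversed, then every letter is shifted forward by 10.
Undoing it on omxop: shift back: o−10=e, m−10=c, x−10=n, o−10=e, p−10=f → ecnef; then reverse → fence.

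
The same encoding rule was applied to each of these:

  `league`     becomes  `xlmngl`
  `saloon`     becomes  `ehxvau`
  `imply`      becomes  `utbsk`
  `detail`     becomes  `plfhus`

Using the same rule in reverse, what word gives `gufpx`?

until

A repeating key of period 2 is used — shifts +12, +7 over and over.
Reversing it on gufpx: g−12=u, u−7=n, f−12=t, p−7=i, x−12=l.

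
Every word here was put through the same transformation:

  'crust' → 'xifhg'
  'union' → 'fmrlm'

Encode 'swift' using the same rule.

hdrug

Each pair mirrors across the alphabet (c↔x, r↔i, u↔f): positions sum to 25. Letters are reflected about the middle of the alphabet (position → 25−position): Atbash.
For swift: s↔h, w↔d, i↔r, f↔u, t↔g.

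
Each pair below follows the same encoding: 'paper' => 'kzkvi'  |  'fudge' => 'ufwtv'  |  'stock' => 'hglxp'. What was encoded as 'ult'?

fog

Each pair mirrors across the alphabet (p↔k, a↔z, p↔k): positions sum to 25. Letters are reflected about the middle of the alphabet (position → 25−position): Atbash.
Undoing it on ult: u↔f, l↔o, t↔g.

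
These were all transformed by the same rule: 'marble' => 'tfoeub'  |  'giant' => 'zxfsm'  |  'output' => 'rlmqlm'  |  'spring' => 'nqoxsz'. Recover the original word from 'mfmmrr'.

m(12)→t(19) and a(0)→f(5) fit y≡25x+5 (mod 26); the inverse of 25 mod 26 is 25. Each letter's alphabet position (a=0..z=25) is mapped through 25·x+5 mod 26 — an affine cipher.
Reversing it on mfmmrr: m(12)→25·(12−5)≡19=t; f(5)→25·(5−5)≡0=a; m(12)→25·(12−5)≡19=t; m(12)→25·(12−5)≡19=t; r(17)→25·(17−5)≡14=o; r(17)→25·(17−5)≡14=o (all mod 26).

tattoo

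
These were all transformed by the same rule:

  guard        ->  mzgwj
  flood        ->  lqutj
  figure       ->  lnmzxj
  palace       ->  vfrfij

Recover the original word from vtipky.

Shifts by position in guard: pos 0: g→m (+6), pos 1: u→z (+5), pos 2: a→g (+6), pos 3: r→w (+5) — repeating every 2. It's a Vigenère-style cipher with numeric key [6,5]: position i shifts by key[i mod 2].
Undoing it on vtipky: v−6=p, t−5=o, i−6=c, p−5=k, k−6=e, y−5=t.

pocket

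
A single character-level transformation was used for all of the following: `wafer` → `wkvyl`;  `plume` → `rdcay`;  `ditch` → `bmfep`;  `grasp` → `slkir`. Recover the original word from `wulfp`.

worth

w(22)→w(22) and a(0)→k(10) fit y≡23x+10 (mod 26); the inverse of 23 mod 26 is 17. Each letter's alphabet position (a=0..z=25) is mapped through 23·x+10 mod 26 — an affine cipher.
Reversing it on wulfp: w(22)→17·(22−10)≡22=w; u(20)→17·(20−10)≡14=o; l(11)→17·(11−10)≡17=r; f(5)→17·(5−10)≡19=t; p(15)→17·(15−10)≡7=h (all mod 26).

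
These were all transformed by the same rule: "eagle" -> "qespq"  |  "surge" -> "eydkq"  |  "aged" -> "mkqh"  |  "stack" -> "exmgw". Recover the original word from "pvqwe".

dress

Shifts by position in eagle: pos 0: e→q (+12), pos 1: a→e (+4), pos 2: g→s (+12), pos 3: l→p (+4) — repeating every 2. It's a Vigenère-style cipher with numeric key [12,4]: position i shifts by key[i mod 2].
Decoding pvqwe: p−12=d, v−4=r, q−12=e, w−4=s, e−12=s.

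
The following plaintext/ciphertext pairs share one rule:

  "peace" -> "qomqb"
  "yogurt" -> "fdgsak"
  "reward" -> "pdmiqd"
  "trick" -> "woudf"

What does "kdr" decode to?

The output letters match the input read backwards, each shifted +12: peace reversed is ecaep. The word is reversed, then every letter is shifted forward by 12.
Reversing it on kdr: shift back: k−12=y, d−12=r, r−12=f → yrf; then reverse → fry.

fry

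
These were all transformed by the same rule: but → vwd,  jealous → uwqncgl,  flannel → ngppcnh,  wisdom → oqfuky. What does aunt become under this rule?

vpwc

The output letters match the input read backwards, each shifted +2: but reversed is tub. Two steps: reverse the string, then apply a Caesar shift of +2.
For aunt: reverse → tnua; then shift: t+2=v, n+2=p, u+2=w, a+2=c.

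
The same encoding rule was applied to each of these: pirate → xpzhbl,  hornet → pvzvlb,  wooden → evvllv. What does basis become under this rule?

The shift depends on letter class: consonant p→x is +8, but vowel i→p is +7. Vowels shift forward by 7 and consonants shift forward by 8.
For basis: b(cons)+8=j, a(vowel)+7=h, s(cons)+8=a, i(vowel)+7=p, s(cons)+8=a.

jhapa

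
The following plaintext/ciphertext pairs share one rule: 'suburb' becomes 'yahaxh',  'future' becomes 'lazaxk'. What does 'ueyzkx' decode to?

Compare letters: s→y is +6, u→a is +6, b→h is +6 — a constant shift. This is a Caesar cipher with shift 6.
Decoding ueyzkx: u−6=o, e−6=y, y−6=s, z−6=t, k−6=e, x−6=r.

oyster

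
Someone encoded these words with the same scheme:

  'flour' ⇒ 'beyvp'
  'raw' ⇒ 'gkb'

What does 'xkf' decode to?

van

The output letters match the input read backwards, each shifted +10: flour reversed is ruolf. The word is reversed, then every letter is shifted forward by 10.
Decoding xkf: shift back: x−10=n, k−10=a, f−10=v → nav; then reverse → van.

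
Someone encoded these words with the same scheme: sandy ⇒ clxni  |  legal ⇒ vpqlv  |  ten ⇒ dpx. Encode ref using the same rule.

bpp

Two shifts are in play — +11 for a/e/i/o/u, +10 for every other letter.
For ref: r(cons)+10=b, e(vowel)+11=p, f(cons)+10=p.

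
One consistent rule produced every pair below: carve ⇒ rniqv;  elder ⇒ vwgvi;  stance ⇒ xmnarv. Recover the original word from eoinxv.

phrase

c(2)→r(17) and a(0)→n(13) fit y≡15x+13 (mod 26); the inverse of 15 mod 26 is 7. Each letter's alphabet position (a=0..z=25) is mapped through 15·x+13 mod 26 — an affine cipher.
Reversing it on eoinxv: e(4)→7·(4−13)≡15=p; o(14)→7·(14−13)≡7=h; i(8)→7·(8−13)≡17=r; n(13)→7·(13−13)≡0=a; x(23)→7·(23−13)≡18=s; v(21)→7·(21−13)≡4=e (all mod 26).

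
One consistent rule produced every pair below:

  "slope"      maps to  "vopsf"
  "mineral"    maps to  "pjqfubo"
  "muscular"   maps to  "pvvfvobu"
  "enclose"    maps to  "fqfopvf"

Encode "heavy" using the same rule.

kfbyb

The shift depends on letter class: consonant s→v is +3, but vowel o→p is +1. The rule splits by letter class: vowels +1, consonants +3.
For heavy: h(cons)+3=k, e(vowel)+1=f, a(vowel)+1=b, v(cons)+3=y, y(cons)+3=b.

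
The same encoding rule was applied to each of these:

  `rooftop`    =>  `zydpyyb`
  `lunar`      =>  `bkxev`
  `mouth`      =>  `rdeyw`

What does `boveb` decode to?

ruler

The output letters match the input read backwards, each shifted +10: rooftop reversed is potfoor. Read the word backwards and shift each letter +10.
Reversing it on boveb: shift back: b−10=r, o−10=e, v−10=l, e−10=u, b−10=r → relur; then reverse → ruler.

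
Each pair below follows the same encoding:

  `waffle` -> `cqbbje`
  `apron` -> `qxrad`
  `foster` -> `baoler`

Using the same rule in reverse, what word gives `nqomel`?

basket

w(22)→c(2) and a(0)→q(16) fit y≡23x+16 (mod 26); the inverse of 23 mod 26 is 17. Treating letters as 0–25, the rule is x ↦ 23x + 16 (mod 26).
Undoing it on nqomel: n(13)→17·(13−16)≡1=b; q(16)→17·(16−16)≡0=a; o(14)→17·(14−16)≡18=s; m(12)→17·(12−16)≡10=k; e(4)→17·(4−16)≡4=e; l(11)→17·(11−16)≡19=t (all mod 26).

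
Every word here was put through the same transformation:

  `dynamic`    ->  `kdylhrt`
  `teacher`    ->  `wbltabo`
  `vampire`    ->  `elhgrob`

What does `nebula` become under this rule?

ybcnql

d(3)→k(10) and y(24)→d(3) fit y≡17x+11 (mod 26); the inverse of 17 mod 26 is 23. Treating letters as 0–25, the rule is x ↦ 17x + 11 (mod 26).
For nebula: n(13)→17·13+11≡24=y; e(4)→17·4+11≡1=b; b(1)→17·1+11≡2=c; u(20)→17·20+11≡13=n; l(11)→17·11+11≡16=q; a(0)→17·0+11≡11=l (all mod 26).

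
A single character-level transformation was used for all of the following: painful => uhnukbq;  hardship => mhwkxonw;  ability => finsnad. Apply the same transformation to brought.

Shifts by position in painful: pos 0: p→u (+5), pos 1: a→h (+7), pos 2: i→n (+5), pos 3: n→u (+7) — repeating every 2. It's a Vigenère-style cipher with numeric key [5,7]: position i shifts by key[i mod 2].
On brought: b+5=g, r+7=y, o+5=t, u+7=b, g+5=l, h+7=o, t+5=y.

gytbloy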